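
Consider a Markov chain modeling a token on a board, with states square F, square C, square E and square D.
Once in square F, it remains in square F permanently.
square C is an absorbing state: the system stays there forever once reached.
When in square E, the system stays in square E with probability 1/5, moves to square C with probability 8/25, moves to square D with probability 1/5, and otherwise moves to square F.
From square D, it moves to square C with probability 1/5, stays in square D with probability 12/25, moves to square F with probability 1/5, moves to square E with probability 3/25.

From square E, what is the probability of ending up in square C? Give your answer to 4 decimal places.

0.5265

Let h(s) be the probability of absorption at square C starting from transient state s. Then h(square C) = 1 and h(square F) = 0. By first-step analysis:
h(square E) = 0.28·0 + 0.32·1 + 0.2·h(square E) + 0.2·h(square D)
h(square D) = 0.2·0 + 0.2·1 + 0.12·h(square E) + 0.48·h(square D)
Solving: h(square E) = 0.5265, h(square D) = 0.5061.
Starting from square E, the probability is 0.5265.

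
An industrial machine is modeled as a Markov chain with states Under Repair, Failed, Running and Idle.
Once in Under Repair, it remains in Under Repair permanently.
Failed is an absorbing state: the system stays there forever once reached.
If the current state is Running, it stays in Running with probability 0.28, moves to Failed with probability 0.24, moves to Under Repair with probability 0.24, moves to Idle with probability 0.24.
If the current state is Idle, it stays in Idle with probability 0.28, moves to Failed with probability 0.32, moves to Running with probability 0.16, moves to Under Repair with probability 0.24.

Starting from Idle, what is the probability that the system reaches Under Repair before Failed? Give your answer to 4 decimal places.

Let h(s) be the probability of absorption at Under Repair starting from transient state s. Then h(Under Repair) = 1 and h(Failed) = 0. By first-step analysis:
h(Running) = 0.24·1 + 0.24·0 + 0.28·h(Running) + 0.24·h(Idle)
h(Idle) = 0.24·1 + 0.32·0 + 0.16·h(Running) + 0.28·h(Idle)
Solving: h(Running) = 0.4800, h(Idle) = 0.4400.
Starting from Idle, the probability is 0.4400.

0.4400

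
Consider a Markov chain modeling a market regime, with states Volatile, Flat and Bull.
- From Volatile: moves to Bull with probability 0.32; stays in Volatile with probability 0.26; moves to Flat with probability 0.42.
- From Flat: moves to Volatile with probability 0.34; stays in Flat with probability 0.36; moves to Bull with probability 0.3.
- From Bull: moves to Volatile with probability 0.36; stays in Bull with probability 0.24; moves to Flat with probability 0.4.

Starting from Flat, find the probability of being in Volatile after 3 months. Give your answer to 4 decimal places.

Propagate the distribution vector 3 months from Flat.
After 0 months: (0.0000, 1.0000, 0.0000)
After 1 month: (0.3400, 0.3600, 0.3000)
After 2 months: (0.3188, 0.3924, 0.2888)
After 3 months: (0.3203, 0.3907, 0.2890)
P(in Volatile after 3 months) = 0.3203

0.3203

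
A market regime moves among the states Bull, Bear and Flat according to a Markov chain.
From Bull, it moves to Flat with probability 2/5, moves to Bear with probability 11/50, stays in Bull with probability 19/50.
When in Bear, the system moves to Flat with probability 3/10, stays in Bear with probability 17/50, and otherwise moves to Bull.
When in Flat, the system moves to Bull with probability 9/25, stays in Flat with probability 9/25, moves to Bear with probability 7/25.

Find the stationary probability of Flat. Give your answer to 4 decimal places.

0.3582

Let the stationary distribution be π with π = πP and π_1 + π_2 + π_3 = 1.
π_1 = 0.38·π_1 + 0.36·π_2 + 0.36·π_3
π_2 = 0.22·π_1 + 0.34·π_2 + 0.28·π_3
Solving with the normalization constraint gives π = (0.3673, 0.2744, 0.3582).
So the stationary probability of Flat is 0.3582.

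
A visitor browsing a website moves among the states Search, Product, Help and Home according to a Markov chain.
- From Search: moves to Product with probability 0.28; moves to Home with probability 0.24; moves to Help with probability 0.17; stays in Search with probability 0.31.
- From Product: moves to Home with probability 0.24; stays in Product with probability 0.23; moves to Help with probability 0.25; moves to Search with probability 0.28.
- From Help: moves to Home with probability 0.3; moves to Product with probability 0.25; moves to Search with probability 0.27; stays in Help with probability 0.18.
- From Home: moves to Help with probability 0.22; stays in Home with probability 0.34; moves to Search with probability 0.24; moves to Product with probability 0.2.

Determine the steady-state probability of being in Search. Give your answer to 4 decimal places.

Let the stationary distribution be π with π = πP and π_1 + π_2 + π_3 + π_4 = 1.
π_1 = 0.31·π_1 + 0.28·π_2 + 0.27·π_3 + 0.24·π_4
π_2 = 0.28·π_1 + 0.23·π_2 + 0.25·π_3 + 0.2·π_4
π_3 = 0.17·π_1 + 0.25·π_2 + 0.18·π_3 + 0.22·π_4
Solving with the normalization constraint gives π = (0.2750, 0.2394, 0.2052, 0.2803).
So the stationary probability of Search is 0.2750.

0.2750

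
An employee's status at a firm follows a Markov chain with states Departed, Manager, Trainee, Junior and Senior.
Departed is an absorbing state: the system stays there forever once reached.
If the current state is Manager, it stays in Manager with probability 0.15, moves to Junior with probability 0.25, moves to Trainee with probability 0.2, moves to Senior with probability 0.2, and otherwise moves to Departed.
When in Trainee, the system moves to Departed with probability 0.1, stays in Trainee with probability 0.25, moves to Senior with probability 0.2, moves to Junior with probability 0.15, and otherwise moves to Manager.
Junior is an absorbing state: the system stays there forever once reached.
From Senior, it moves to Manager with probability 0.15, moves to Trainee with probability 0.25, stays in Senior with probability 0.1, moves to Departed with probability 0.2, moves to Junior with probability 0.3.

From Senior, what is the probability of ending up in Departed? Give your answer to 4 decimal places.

Let h(s) be the probability of absorption at Departed starting from transient state s. Then h(Departed) = 1 and h(Junior) = 0. By first-step analysis:
h(Manager) = 0.2·1 + 0.15·h(Manager) + 0.2·h(Trainee) + 0.25·0 + 0.2·h(Senior)
h(Trainee) = 0.1·1 + 0.3·h(Manager) + 0.25·h(Trainee) + 0.15·0 + 0.2·h(Senior)
h(Senior) = 0.2·1 + 0.15·h(Manager) + 0.25·h(Trainee) + 0.3·0 + 0.1·h(Senior)
Solving: h(Manager) = 0.4288, h(Trainee) = 0.4138, h(Senior) = 0.4086.
Starting from Senior, the probability is 0.4086.

0.4086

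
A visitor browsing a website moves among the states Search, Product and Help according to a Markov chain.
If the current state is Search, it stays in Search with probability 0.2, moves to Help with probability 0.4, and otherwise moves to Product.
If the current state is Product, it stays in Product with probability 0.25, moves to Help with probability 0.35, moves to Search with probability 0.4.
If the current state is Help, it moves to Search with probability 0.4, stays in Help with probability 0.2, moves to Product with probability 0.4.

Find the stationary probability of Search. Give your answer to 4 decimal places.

0.3333

Let the stationary distribution be π with π = πP and π_1 + π_2 + π_3 = 1.
π_1 = 0.2·π_1 + 0.4·π_2 + 0.4·π_3
π_2 = 0.4·π_1 + 0.25·π_2 + 0.4·π_3
Solving with the normalization constraint gives π = (0.3333, 0.3478, 0.3188).
So the stationary probability of Search is 0.3333.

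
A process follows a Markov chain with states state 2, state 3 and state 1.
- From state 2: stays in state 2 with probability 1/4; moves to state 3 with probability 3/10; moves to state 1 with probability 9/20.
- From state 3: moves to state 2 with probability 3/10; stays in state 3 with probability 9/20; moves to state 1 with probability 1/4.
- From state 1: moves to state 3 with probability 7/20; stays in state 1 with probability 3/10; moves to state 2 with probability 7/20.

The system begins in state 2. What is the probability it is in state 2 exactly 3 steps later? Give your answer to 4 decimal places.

0.3006

Propagate the distribution vector 3 steps from state 2.
After 0 steps: (1.0000, 0.0000, 0.0000)
After 1 step: (0.2500, 0.3000, 0.4500)
After 2 steps: (0.3100, 0.3675, 0.3225)
After 3 steps: (0.3006, 0.3713, 0.3281)
P(in state 2 after 3 steps) = 0.3006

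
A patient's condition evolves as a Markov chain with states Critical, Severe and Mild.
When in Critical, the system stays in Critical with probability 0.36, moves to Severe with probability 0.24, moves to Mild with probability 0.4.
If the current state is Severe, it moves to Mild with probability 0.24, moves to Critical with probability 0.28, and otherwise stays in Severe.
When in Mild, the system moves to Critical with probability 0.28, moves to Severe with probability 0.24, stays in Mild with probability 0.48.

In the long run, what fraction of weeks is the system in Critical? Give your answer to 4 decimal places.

0.3043

Let the stationary distribution be π with π = πP and π_1 + π_2 + π_3 = 1.
π_1 = 0.36·π_1 + 0.28·π_2 + 0.28·π_3
π_2 = 0.24·π_1 + 0.48·π_2 + 0.24·π_3
Solving with the normalization constraint gives π = (0.3043, 0.3158, 0.3799).
So the stationary probability of Critical is 0.3043.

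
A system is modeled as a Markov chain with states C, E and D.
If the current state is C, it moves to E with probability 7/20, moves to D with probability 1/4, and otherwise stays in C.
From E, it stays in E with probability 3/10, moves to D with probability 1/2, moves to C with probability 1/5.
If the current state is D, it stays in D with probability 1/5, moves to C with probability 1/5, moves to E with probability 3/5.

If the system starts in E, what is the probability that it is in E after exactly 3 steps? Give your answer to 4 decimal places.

0.4020

Propagate the distribution vector 3 steps from E.
After 0 steps: (0.0000, 1.0000, 0.0000)
After 1 step: (0.2000, 0.3000, 0.5000)
After 2 steps: (0.2400, 0.4600, 0.3000)
After 3 steps: (0.2480, 0.4020, 0.3500)
P(in E after 3 steps) = 0.4020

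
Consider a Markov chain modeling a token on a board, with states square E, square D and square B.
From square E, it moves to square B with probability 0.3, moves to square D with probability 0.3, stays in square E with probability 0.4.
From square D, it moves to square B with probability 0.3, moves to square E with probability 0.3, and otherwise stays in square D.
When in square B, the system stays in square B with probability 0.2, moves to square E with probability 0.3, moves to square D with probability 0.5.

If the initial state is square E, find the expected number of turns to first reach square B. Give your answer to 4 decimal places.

Let t(s) be the expected number of turns to first reach square B from state s, with t(square B) = 0. Conditioning on the first turn:
t(square E) = 1 + 0.4·t(square E) + 0.3·t(square D)
t(square D) = 1 + 0.3·t(square E) + 0.4·t(square D)
Solving: t(square E) = 3.3333, t(square D) = 3.3333.
Expected turns from square E to square B: 3.3333.

3.3333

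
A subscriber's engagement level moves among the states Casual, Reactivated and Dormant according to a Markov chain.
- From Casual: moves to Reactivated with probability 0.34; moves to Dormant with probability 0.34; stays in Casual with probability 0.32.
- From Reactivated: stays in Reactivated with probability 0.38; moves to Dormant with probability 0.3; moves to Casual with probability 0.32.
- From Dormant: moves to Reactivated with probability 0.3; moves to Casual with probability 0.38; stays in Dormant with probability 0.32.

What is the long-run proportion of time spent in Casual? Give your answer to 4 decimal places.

Let the stationary distribution be π with π = πP and π_1 + π_2 + π_3 = 1.
π_1 = 0.32·π_1 + 0.32·π_2 + 0.38·π_3
π_2 = 0.34·π_1 + 0.38·π_2 + 0.3·π_3
Solving with the normalization constraint gives π = (0.3392, 0.3408, 0.3200).
So the stationary probability of Casual is 0.3392.

0.3392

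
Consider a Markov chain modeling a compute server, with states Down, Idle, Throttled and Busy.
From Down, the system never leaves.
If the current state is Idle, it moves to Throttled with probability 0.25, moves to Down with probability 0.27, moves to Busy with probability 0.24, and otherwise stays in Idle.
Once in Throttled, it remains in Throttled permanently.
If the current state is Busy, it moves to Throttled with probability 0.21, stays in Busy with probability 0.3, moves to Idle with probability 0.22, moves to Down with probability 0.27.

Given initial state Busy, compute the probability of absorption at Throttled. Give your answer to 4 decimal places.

0.4478

Let h(s) be the probability of absorption at Throttled starting from transient state s. Then h(Throttled) = 1 and h(Down) = 0. By first-step analysis:
h(Idle) = 0.27·0 + 0.24·h(Idle) + 0.25·1 + 0.24·h(Busy)
h(Busy) = 0.27·0 + 0.22·h(Idle) + 0.21·1 + 0.3·h(Busy)
Solving: h(Idle) = 0.4704, h(Busy) = 0.4478.
Starting from Busy, the probability is 0.4478.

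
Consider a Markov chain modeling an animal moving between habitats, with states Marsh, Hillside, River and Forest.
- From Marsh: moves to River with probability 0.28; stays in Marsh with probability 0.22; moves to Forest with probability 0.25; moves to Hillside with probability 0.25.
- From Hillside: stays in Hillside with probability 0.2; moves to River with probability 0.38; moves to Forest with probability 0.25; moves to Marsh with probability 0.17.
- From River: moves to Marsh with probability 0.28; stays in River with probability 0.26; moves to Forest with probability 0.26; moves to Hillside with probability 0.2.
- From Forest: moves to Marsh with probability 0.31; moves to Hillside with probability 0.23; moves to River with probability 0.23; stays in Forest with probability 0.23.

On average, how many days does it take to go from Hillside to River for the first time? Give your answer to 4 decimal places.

Let t(s) be the expected number of days to first reach River from state s, with t(River) = 0. Conditioning on the first day:
t(Marsh) = 1 + 0.22·t(Marsh) + 0.25·t(Hillside) + 0.25·t(Forest)
t(Hillside) = 1 + 0.17·t(Marsh) + 0.2·t(Hillside) + 0.25·t(Forest)
t(Forest) = 1 + 0.31·t(Marsh) + 0.23·t(Hillside) + 0.23·t(Forest)
Solving: t(Marsh) = 3.4354, t(Hillside) = 3.1082, t(Forest) = 3.6102.
Expected days from Hillside to River: 3.1082.

3.1082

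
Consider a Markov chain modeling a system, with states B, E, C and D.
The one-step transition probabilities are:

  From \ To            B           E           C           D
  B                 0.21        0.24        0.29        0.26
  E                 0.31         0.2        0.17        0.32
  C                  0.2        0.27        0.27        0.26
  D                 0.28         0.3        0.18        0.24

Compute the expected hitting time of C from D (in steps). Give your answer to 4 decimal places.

Let t(s) be the expected number of steps to first reach C from state s, with t(C) = 0. Conditioning on the first step:
t(B) = 1 + 0.21·t(B) + 0.24·t(E) + 0.26·t(D)
t(E) = 1 + 0.31·t(B) + 0.2·t(E) + 0.32·t(D)
t(D) = 1 + 0.28·t(B) + 0.3·t(E) + 0.24·t(D)
Solving: t(B) = 4.3326, t(E) = 4.8612, t(D) = 4.8309.
Expected steps from D to C: 4.8309.

4.8309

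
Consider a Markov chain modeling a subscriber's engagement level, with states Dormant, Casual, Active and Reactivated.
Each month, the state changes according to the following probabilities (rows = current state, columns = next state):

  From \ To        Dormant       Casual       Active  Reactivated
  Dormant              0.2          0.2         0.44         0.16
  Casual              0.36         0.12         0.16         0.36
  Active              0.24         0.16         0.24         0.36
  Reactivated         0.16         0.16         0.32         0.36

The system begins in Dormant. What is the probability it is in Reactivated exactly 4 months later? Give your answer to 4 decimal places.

Propagate the distribution vector 4 months from Dormant.
After 0 months: (1.0000, 0.0000, 0.0000, 0.0000)
After 1 month: (0.2000, 0.2000, 0.4400, 0.1600)
After 2 months: (0.2432, 0.1600, 0.2768, 0.3200)
After 3 months: (0.2239, 0.1633, 0.3014, 0.3114)
After 4 months: (0.2257, 0.1624, 0.2966, 0.3152)
P(in Reactivated after 4 months) = 0.3152

0.3152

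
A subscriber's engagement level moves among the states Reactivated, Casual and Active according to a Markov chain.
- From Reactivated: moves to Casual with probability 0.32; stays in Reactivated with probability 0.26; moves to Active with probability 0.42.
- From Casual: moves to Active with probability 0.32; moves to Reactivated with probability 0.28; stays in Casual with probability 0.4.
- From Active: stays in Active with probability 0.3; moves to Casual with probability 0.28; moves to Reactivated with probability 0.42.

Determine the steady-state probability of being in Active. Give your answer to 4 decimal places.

Let the stationary distribution be π with π = πP and π_1 + π_2 + π_3 = 1.
π_1 = 0.26·π_1 + 0.28·π_2 + 0.42·π_3
π_2 = 0.32·π_1 + 0.4·π_2 + 0.28·π_3
Solving with the normalization constraint gives π = (0.3219, 0.3328, 0.3453).
So the stationary probability of Active is 0.3453.

0.3453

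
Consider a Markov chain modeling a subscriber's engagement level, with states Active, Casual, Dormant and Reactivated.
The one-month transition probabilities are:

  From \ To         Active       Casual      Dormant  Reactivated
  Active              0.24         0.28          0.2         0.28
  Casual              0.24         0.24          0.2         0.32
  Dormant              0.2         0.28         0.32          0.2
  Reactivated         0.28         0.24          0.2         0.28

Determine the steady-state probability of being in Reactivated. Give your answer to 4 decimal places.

0.2722

Let the stationary distribution be π with π = πP and π_1 + π_2 + π_3 + π_4 = 1.
π_1 = 0.24·π_1 + 0.24·π_2 + 0.2·π_3 + 0.28·π_4
π_2 = 0.28·π_1 + 0.24·π_2 + 0.28·π_3 + 0.24·π_4
π_3 = 0.2·π_1 + 0.2·π_2 + 0.32·π_3 + 0.2·π_4
Solving with the normalization constraint gives π = (0.2418, 0.2588, 0.2273, 0.2722).
So the stationary probability of Reactivated is 0.2722.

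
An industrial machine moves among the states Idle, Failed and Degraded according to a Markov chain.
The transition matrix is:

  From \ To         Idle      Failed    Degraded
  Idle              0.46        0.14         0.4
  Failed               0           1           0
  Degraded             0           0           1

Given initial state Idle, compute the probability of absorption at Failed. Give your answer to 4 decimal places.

Let h(s) be the probability of absorption at Failed starting from transient state s. Then h(Failed) = 1 and h(Degraded) = 0. By first-step analysis:
h(Idle) = 0.46·h(Idle) + 0.14·1 + 0.4·0
Solving: h(Idle) = 0.2593.
Starting from Idle, the probability is 0.2593.

0.2593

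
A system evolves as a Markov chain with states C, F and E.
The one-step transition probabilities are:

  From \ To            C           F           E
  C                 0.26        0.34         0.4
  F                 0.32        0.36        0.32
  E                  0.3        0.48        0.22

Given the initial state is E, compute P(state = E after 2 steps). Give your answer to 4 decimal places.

0.3220

Sum over the intermediate state after 1 step:
P = P(E→C)·P(C→E) + P(E→F)·P(F→E) + P(E→E)·P(E→E)
  = 0.3×0.4 + 0.48×0.32 + 0.22×0.22
  = 0.1200 + 0.1536 + 0.0484 = 0.3220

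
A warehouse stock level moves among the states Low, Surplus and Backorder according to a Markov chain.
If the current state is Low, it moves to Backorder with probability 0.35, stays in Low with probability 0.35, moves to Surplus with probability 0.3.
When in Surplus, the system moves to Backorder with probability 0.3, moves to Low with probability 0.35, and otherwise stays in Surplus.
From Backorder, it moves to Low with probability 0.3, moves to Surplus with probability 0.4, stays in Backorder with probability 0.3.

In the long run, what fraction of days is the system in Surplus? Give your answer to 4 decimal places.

Let the stationary distribution be π with π = πP and π_1 + π_2 + π_3 = 1.
π_1 = 0.35·π_1 + 0.35·π_2 + 0.3·π_3
π_2 = 0.3·π_1 + 0.35·π_2 + 0.4·π_3
Solving with the normalization constraint gives π = (0.3342, 0.3491, 0.3167).
So the stationary probability of Surplus is 0.3491.

0.3491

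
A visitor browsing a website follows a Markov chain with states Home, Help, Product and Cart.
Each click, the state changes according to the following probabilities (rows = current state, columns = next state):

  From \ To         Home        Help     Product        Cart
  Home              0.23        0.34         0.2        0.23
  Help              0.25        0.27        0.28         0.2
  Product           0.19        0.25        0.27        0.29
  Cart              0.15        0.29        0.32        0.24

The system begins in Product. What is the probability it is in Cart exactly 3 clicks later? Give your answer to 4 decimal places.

0.2403

Propagate the distribution vector 3 clicks from Product.
After 0 clicks: (0.0000, 0.0000, 1.0000, 0.0000)
After 1 click: (0.1900, 0.2500, 0.2700, 0.2900)
After 2 clicks: (0.2010, 0.2837, 0.2737, 0.2416)
After 3 clicks: (0.2054, 0.2834, 0.2708, 0.2403)
P(in Cart after 3 clicks) = 0.2403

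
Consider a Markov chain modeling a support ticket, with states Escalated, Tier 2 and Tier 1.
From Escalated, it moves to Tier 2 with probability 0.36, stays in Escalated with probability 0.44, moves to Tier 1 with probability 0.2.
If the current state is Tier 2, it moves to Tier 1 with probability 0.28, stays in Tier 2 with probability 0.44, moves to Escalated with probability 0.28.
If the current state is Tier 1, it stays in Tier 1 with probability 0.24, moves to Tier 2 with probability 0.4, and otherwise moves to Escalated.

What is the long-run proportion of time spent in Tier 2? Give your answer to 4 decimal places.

Let the stationary distribution be π with π = πP and π_1 + π_2 + π_3 = 1.
π_1 = 0.44·π_1 + 0.28·π_2 + 0.36·π_3
π_2 = 0.36·π_1 + 0.44·π_2 + 0.4·π_3
Solving with the normalization constraint gives π = (0.3564, 0.4018, 0.2418).
So the stationary probability of Tier 2 is 0.4018.

0.4018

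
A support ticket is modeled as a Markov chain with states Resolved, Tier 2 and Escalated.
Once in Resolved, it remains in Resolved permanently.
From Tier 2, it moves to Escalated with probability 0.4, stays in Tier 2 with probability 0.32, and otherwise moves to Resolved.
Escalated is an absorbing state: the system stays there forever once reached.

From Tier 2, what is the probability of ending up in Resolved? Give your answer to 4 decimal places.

0.4118

Let h(s) be the probability of absorption at Resolved starting from transient state s. Then h(Resolved) = 1 and h(Escalated) = 0. By first-step analysis:
h(Tier 2) = 0.28·1 + 0.32·h(Tier 2) + 0.4·0
Solving: h(Tier 2) = 0.4118.
Starting from Tier 2, the probability is 0.4118.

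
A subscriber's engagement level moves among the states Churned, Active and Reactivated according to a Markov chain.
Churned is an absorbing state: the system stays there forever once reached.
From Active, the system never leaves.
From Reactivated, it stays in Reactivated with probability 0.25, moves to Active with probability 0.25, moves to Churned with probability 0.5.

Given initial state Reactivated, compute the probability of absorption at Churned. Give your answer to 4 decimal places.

0.6667

Let h(s) be the probability of absorption at Churned starting from transient state s. Then h(Churned) = 1 and h(Active) = 0. By first-step analysis:
h(Reactivated) = 0.5·1 + 0.25·0 + 0.25·h(Reactivated)
Solving: h(Reactivated) = 0.6667.
Starting from Reactivated, the probability is 0.6667.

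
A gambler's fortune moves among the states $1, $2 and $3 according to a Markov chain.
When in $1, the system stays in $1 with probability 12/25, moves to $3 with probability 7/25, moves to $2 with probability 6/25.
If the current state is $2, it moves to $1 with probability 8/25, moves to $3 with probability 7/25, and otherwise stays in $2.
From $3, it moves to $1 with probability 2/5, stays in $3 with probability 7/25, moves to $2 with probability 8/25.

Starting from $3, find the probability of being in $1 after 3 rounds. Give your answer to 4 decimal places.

0.4074

Propagate the distribution vector 3 rounds from $3.
After 0 rounds: (0.0000, 0.0000, 1.0000)
After 1 round: (0.4000, 0.3200, 0.2800)
After 2 rounds: (0.4064, 0.3136, 0.2800)
After 3 rounds: (0.4074, 0.3126, 0.2800)
P(in $1 after 3 rounds) = 0.4074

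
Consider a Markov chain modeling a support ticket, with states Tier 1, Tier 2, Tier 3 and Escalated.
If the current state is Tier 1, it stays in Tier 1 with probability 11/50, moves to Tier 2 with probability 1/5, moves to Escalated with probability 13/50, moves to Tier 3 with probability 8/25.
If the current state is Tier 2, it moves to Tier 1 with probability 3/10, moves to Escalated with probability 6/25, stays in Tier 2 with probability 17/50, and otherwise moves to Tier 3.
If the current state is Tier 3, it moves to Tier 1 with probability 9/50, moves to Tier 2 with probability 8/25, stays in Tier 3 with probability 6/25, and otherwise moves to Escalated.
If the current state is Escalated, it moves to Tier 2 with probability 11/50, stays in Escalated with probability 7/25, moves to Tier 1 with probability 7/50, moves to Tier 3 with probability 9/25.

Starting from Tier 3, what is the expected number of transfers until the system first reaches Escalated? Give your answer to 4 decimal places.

3.9367

Let t(s) be the expected number of transfers to first reach Escalated from state s, with t(Escalated) = 0. Conditioning on the first transfer:
t(Tier 1) = 1 + 0.22·t(Tier 1) + 0.2·t(Tier 2) + 0.32·t(Tier 3)
t(Tier 2) = 1 + 0.3·t(Tier 1) + 0.34·t(Tier 2) + 0.12·t(Tier 3)
t(Tier 3) = 1 + 0.18·t(Tier 1) + 0.32·t(Tier 2) + 0.24·t(Tier 3)
Solving: t(Tier 1) = 3.9268, t(Tier 2) = 4.0158, t(Tier 3) = 3.9367.
Expected transfers from Tier 3 to Escalated: 3.9367.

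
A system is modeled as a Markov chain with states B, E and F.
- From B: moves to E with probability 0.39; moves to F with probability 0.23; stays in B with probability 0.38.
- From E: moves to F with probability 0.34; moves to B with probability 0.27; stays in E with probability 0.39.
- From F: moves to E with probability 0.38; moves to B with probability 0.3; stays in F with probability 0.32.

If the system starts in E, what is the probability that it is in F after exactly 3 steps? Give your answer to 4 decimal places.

Propagate the distribution vector 3 steps from E.
After 0 steps: (0.0000, 1.0000, 0.0000)
After 1 step: (0.2700, 0.3900, 0.3400)
After 2 steps: (0.3099, 0.3866, 0.3035)
After 3 steps: (0.3132, 0.3870, 0.2998)
P(in F after 3 steps) = 0.2998

0.2998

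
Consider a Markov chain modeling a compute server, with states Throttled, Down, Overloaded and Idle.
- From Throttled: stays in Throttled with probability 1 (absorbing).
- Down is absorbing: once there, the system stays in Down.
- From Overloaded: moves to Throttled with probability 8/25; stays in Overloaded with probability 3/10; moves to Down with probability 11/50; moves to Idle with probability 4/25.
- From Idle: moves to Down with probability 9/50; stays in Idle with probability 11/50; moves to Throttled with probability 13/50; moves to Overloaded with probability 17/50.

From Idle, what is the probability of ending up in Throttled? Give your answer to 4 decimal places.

0.5915

Let h(s) be the probability of absorption at Throttled starting from transient state s. Then h(Throttled) = 1 and h(Down) = 0. By first-step analysis:
h(Overloaded) = 0.32·1 + 0.22·0 + 0.3·h(Overloaded) + 0.16·h(Idle)
h(Idle) = 0.26·1 + 0.18·0 + 0.34·h(Overloaded) + 0.22·h(Idle)
Solving: h(Overloaded) = 0.5924, h(Idle) = 0.5915.
Starting from Idle, the probability is 0.5915.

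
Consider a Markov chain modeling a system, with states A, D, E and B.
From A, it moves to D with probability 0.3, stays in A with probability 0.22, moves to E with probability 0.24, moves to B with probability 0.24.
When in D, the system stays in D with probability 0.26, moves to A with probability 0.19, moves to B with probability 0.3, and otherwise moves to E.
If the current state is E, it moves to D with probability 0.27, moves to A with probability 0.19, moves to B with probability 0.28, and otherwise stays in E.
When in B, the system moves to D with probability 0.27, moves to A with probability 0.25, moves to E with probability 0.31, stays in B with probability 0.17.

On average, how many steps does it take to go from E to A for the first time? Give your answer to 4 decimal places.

4.8680

Let t(s) be the expected number of steps to first reach A from state s, with t(A) = 0. Conditioning on the first step:
t(D) = 1 + 0.26·t(D) + 0.25·t(E) + 0.3·t(B)
t(E) = 1 + 0.27·t(D) + 0.26·t(E) + 0.28·t(B)
t(B) = 1 + 0.27·t(D) + 0.31·t(E) + 0.17·t(B)
Solving: t(D) = 4.8628, t(E) = 4.8680, t(B) = 4.6048.
Expected steps from E to A: 4.8680.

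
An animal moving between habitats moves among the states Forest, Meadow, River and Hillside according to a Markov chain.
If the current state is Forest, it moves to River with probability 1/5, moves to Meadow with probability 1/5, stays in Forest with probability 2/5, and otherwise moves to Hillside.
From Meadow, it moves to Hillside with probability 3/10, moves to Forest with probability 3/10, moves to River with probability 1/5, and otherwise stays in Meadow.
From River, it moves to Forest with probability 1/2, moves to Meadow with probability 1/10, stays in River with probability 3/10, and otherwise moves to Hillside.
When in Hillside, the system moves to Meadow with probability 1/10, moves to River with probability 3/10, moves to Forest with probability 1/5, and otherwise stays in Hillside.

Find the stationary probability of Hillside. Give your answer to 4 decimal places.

0.2378

Let the stationary distribution be π with π = πP and π_1 + π_2 + π_3 + π_4 = 1.
π_1 = 0.4·π_1 + 0.3·π_2 + 0.5·π_3 + 0.2·π_4
π_2 = 0.2·π_1 + 0.2·π_2 + 0.1·π_3 + 0.1·π_4
π_3 = 0.2·π_1 + 0.2·π_2 + 0.3·π_3 + 0.3·π_4
Solving with the normalization constraint gives π = (0.3622, 0.1514, 0.2486, 0.2378).
So the stationary probability of Hillside is 0.2378.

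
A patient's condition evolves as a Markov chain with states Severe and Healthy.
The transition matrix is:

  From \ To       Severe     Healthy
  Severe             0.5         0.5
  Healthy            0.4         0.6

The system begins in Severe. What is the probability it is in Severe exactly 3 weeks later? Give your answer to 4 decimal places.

0.4450

Propagate the distribution vector 3 weeks from Severe.
After 0 weeks: (1.0000, 0.0000)
After 1 week: (0.5000, 0.5000)
After 2 weeks: (0.4500, 0.5500)
After 3 weeks: (0.4450, 0.5550)
P(in Severe after 3 weeks) = 0.4450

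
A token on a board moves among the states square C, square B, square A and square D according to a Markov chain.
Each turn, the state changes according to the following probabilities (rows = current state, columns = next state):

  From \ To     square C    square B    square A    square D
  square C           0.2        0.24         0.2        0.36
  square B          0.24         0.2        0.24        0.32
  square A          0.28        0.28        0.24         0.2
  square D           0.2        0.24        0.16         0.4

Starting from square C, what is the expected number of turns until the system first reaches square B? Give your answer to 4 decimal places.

4.0361

Let t(s) be the expected number of turns to first reach square B from state s, with t(square B) = 0. Conditioning on the first turn:
t(square C) = 1 + 0.2·t(square C) + 0.2·t(square A) + 0.36·t(square D)
t(square A) = 1 + 0.28·t(square C) + 0.24·t(square A) + 0.2·t(square D)
t(square D) = 1 + 0.2·t(square C) + 0.16·t(square A) + 0.4·t(square D)
Solving: t(square C) = 4.0361, t(square A) = 3.8668, t(square D) = 4.0432.
Expected turns from square C to square B: 4.0361.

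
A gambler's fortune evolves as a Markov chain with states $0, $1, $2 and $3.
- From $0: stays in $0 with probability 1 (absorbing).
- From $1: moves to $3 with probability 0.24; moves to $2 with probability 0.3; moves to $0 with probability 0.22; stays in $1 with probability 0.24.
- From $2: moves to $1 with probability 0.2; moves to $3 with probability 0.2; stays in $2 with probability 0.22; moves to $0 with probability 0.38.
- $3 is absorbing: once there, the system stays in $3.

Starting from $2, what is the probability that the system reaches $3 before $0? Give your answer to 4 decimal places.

Let h(s) be the probability of absorption at $3 starting from transient state s. Then h($3) = 1 and h($0) = 0. By first-step analysis:
h($1) = 0.22·0 + 0.24·h($1) + 0.3·h($2) + 0.24·1
h($2) = 0.38·0 + 0.2·h($1) + 0.22·h($2) + 0.2·1
Solving: h($1) = 0.4640, h($2) = 0.3754.
Starting from $2, the probability is 0.3754.

0.3754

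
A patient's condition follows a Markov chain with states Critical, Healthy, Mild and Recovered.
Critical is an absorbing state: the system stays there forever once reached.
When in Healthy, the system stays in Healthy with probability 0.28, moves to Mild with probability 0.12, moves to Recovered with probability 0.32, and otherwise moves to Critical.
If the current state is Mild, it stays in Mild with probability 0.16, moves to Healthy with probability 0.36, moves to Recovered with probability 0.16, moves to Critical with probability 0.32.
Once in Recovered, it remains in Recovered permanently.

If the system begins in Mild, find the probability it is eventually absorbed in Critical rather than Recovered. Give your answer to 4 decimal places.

Let h(s) be the probability of absorption at Critical starting from transient state s. Then h(Critical) = 1 and h(Recovered) = 0. By first-step analysis:
h(Healthy) = 0.28·1 + 0.28·h(Healthy) + 0.12·h(Mild) + 0.32·0
h(Mild) = 0.32·1 + 0.36·h(Healthy) + 0.16·h(Mild) + 0.16·0
Solving: h(Healthy) = 0.4872, h(Mild) = 0.5897.
Starting from Mild, the probability is 0.5897.

0.5897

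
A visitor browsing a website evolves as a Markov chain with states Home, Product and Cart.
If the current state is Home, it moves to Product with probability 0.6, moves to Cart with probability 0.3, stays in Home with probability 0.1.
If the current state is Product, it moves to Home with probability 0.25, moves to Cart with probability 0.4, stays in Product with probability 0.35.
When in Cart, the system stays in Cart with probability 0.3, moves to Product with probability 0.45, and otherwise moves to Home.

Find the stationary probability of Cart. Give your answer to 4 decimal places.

0.3439

Let the stationary distribution be π with π = πP and π_1 + π_2 + π_3 = 1.
π_1 = 0.1·π_1 + 0.25·π_2 + 0.25·π_3
π_2 = 0.6·π_1 + 0.35·π_2 + 0.45·π_3
Solving with the normalization constraint gives π = (0.2174, 0.4387, 0.3439).
So the stationary probability of Cart is 0.3439.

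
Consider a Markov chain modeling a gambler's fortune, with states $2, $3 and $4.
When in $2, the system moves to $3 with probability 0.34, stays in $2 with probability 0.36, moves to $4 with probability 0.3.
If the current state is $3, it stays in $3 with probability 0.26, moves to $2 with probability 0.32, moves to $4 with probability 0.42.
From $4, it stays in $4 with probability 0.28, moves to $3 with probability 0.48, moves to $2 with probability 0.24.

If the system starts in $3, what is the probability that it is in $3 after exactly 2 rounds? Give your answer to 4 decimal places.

0.3780

Sum over the intermediate state after 1 round:
P = P($3→$2)·P($2→$3) + P($3→$3)·P($3→$3) + P($3→$4)·P($4→$3)
  = 0.32×0.34 + 0.26×0.26 + 0.42×0.48
  = 0.1088 + 0.0676 + 0.2016 = 0.3780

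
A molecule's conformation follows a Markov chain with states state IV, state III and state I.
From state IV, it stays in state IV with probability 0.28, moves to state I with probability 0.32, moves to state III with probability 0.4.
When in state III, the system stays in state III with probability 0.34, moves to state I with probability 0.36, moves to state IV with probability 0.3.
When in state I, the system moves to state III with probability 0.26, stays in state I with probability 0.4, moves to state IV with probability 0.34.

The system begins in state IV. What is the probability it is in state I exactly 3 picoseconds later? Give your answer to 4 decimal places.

Propagate the distribution vector 3 picoseconds from state IV.
After 0 picoseconds: (1.0000, 0.0000, 0.0000)
After 1 picosecond: (0.2800, 0.4000, 0.3200)
After 2 picoseconds: (0.3072, 0.3312, 0.3616)
After 3 picoseconds: (0.3083, 0.3295, 0.3622)
P(in state I after 3 picoseconds) = 0.3622

0.3622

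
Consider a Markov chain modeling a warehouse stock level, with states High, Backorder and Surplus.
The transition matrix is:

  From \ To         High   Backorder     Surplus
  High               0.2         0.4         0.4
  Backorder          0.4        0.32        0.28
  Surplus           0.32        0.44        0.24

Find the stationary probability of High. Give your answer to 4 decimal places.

0.3130

Let the stationary distribution be π with π = πP and π_1 + π_2 + π_3 = 1.
π_1 = 0.2·π_1 + 0.4·π_2 + 0.32·π_3
π_2 = 0.4·π_1 + 0.32·π_2 + 0.44·π_3
Solving with the normalization constraint gives π = (0.3130, 0.3817, 0.3053).
So the stationary probability of High is 0.3130.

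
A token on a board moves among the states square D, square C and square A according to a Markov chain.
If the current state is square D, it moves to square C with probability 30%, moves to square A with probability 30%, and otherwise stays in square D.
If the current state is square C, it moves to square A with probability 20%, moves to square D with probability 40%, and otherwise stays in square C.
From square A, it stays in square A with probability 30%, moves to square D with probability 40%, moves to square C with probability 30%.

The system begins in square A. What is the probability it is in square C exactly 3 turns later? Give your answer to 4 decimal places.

0.3330

Propagate the distribution vector 3 turns from square A.
After 0 turns: (0.0000, 0.0000, 1.0000)
After 1 turn: (0.4000, 0.3000, 0.3000)
After 2 turns: (0.4000, 0.3300, 0.2700)
After 3 turns: (0.4000, 0.3330, 0.2670)
P(in square C after 3 turns) = 0.3330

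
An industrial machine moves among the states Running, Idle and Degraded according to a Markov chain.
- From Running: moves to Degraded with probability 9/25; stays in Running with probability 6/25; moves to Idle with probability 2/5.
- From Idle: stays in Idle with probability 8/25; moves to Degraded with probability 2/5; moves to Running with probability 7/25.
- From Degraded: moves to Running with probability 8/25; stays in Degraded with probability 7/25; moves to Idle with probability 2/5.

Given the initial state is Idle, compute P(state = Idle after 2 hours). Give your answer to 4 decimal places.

0.3744

Sum over the intermediate state after 1 hour:
P = P(Idle→Running)·P(Running→Idle) + P(Idle→Idle)·P(Idle→Idle) + P(Idle→Degraded)·P(Degraded→Idle)
  = 0.28×0.4 + 0.32×0.32 + 0.4×0.4
  = 0.1120 + 0.1024 + 0.1600 = 0.3744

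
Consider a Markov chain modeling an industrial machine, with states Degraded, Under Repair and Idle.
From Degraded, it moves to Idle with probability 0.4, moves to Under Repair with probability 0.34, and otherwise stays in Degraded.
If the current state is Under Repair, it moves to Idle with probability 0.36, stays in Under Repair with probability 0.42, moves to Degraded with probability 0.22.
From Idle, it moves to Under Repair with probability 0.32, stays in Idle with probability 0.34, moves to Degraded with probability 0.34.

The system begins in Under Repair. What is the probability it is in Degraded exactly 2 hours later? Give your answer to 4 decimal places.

0.2720

Sum over the intermediate state after 1 hour:
P = P(Under Repair→Degraded)·P(Degraded→Degraded) + P(Under Repair→Under Repair)·P(Under Repair→Degraded) + P(Under Repair→Idle)·P(Idle→Degraded)
  = 0.22×0.26 + 0.42×0.22 + 0.36×0.34
  = 0.0572 + 0.0924 + 0.1224 = 0.2720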